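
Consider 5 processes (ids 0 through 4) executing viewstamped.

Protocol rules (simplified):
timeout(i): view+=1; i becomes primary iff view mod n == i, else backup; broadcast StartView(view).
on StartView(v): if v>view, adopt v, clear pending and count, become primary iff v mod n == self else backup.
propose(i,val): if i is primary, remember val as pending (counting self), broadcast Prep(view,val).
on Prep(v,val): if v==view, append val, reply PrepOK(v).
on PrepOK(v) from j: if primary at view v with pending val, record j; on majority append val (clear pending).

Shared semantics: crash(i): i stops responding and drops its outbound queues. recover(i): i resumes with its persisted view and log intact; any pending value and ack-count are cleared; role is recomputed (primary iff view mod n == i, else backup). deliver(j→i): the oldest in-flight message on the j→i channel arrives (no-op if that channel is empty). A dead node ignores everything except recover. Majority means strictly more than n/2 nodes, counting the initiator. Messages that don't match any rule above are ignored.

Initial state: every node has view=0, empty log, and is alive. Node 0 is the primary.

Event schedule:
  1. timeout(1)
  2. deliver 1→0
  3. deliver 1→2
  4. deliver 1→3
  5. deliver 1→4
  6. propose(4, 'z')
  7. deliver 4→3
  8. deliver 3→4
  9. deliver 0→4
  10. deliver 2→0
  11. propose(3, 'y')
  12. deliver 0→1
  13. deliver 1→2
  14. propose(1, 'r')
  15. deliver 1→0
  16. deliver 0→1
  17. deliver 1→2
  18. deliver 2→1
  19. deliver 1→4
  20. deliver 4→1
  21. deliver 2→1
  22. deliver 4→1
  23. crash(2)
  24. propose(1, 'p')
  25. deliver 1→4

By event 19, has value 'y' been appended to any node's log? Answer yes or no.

after 1 — timeout(1): n1:prim/v1/[-]
after 2 — deliver 1→0: n0:back/v1/[-]
after 3 — deliver 1→2: n2:back/v1/[-]
after 4 — deliver 1→3: n3:back/v1/[-]
after 5 — deliver 1→4: n4:back/v1/[-]
after 6 — propose(4,'z'): ·
after 7 — deliver 4→3: ·
after 8 — deliver 3→4: ·
after 9 — deliver 0→4: ·
after 10 — deliver 2→0: ·
after 11 — propose(3,'y'): ·
after 12 — deliver 0→1: ·
after 13 — deliver 1→2: ·
after 14 — propose(1,'r'): ·
after 15 — deliver 1→0: n0:back/v1/[r]
after 16 — deliver 0→1: ·
after 17 — deliver 1→2: n2:back/v1/[r]
after 18 — deliver 2→1: n1:prim/v1/[r]
after 19 — deliver 1→4: n4:back/v1/[r]

no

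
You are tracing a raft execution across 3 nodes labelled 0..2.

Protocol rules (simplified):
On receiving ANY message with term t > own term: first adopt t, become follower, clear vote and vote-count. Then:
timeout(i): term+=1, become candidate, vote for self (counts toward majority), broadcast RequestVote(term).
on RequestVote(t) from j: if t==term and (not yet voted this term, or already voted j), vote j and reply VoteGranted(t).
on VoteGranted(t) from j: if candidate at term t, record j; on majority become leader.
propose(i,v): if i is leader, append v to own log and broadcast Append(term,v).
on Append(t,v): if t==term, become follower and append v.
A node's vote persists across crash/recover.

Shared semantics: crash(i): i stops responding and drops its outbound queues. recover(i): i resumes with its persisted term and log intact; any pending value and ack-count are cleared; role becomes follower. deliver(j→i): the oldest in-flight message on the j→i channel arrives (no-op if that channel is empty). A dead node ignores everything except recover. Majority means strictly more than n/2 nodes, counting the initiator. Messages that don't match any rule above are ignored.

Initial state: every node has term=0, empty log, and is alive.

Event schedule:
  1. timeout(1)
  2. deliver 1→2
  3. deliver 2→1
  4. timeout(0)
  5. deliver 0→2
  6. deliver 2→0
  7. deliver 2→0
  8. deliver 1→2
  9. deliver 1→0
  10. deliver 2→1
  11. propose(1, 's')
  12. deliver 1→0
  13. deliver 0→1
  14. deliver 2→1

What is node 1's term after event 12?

1

1. timeout(1):  <1:cand t1 ->
2. deliver 1→2:  <2:foll t1 ->
3. deliver 2→1:  <1:lead t1 ->
4. timeout(0):  <0:cand t1 ->
5. deliver 0→2:  nop
6. deliver 2→0:  nop
7. deliver 2→0:  nop
8. deliver 1→2:  nop
9. deliver 1→0:  nop
10. deliver 2→1:  nop
11. propose(1,'s'):  <1:lead t1 s>
12. deliver 1→0:  <0:foll t1 s>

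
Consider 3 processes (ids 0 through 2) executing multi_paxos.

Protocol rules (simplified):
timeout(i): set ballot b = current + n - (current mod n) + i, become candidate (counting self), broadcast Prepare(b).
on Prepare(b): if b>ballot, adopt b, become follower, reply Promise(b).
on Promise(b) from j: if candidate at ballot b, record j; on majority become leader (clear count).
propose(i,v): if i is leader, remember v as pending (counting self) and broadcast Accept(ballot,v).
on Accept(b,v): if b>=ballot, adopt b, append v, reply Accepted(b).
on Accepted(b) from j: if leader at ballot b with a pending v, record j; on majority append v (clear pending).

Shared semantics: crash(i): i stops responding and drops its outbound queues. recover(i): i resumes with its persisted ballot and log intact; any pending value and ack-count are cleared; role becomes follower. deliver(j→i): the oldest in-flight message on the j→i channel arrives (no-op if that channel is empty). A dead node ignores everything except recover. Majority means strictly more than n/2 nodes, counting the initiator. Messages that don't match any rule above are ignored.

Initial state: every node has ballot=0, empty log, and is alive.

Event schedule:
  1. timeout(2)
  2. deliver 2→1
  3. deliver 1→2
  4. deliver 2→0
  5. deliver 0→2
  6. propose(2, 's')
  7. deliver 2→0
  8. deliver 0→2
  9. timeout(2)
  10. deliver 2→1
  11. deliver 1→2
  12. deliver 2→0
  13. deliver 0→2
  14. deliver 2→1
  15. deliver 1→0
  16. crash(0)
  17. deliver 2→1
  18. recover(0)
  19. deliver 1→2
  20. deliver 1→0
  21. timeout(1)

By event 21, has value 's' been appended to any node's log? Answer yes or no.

yes

e1 timeout(2): 2[cand,b=5,-]
e2 deliver 2→1: 1[foll,b=5,-]
e3 deliver 1→2: 2[lead,b=5,-]
e4 deliver 2→0: 0[foll,b=5,-]
e5 deliver 0→2: ·
e6 propose(2,'s'): ·
e7 deliver 2→0: 0[foll,b=5,s]
e8 deliver 0→2: 2[lead,b=5,s]
e9 timeout(2): 2[cand,b=8,s]
e10 deliver 2→1: 1[foll,b=5,s]
e11 deliver 1→2: ·
e12 deliver 2→0: 0[foll,b=8,s]
e13 deliver 0→2: 2[lead,b=8,s]
e14 deliver 2→1: 1[foll,b=8,s]
e15 deliver 1→0: ·
e16 crash(0): 0[✗foll,b=8,s]
e17 deliver 2→1: ·
e18 recover(0): 0[foll,b=8,s]
e19 deliver 1→2: ·
e20 deliver 1→0: ·
e21 timeout(1): 1[cand,b=10,s]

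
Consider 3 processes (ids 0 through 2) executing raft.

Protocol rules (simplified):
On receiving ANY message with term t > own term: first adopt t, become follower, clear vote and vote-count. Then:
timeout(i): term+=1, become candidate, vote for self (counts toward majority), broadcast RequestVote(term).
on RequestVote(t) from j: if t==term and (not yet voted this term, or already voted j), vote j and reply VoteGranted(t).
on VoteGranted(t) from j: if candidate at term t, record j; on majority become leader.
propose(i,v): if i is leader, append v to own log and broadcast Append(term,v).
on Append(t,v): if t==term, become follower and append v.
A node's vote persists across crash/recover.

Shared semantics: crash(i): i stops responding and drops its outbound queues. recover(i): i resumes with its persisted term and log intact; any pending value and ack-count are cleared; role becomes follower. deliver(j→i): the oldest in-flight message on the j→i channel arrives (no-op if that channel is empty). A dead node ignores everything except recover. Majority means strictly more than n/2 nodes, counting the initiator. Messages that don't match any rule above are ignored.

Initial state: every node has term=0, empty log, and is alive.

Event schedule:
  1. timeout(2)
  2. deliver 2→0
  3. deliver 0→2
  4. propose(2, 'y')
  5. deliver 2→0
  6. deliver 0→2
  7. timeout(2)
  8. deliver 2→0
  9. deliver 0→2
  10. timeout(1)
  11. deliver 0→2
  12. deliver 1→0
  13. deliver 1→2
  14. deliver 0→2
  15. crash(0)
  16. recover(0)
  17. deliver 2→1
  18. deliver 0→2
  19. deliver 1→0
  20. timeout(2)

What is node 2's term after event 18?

2

e1 timeout(2): 2[cand,t=1,-]
e2 deliver 2→0: 0[foll,t=1,-]
e3 deliver 0→2: 2[lead,t=1,-]
e4 propose(2,'y'): 2[lead,t=1,y]
e5 deliver 2→0: 0[foll,t=1,y]
e6 deliver 0→2: ·
e7 timeout(2): 2[cand,t=2,y]
e8 deliver 2→0: 0[foll,t=2,y]
e9 deliver 0→2: 2[lead,t=2,y]
e10 timeout(1): 1[cand,t=1,-]
e11 deliver 0→2: ·
e12 deliver 1→0: ·
e13 deliver 1→2: ·
e14 deliver 0→2: ·
e15 crash(0): 0[✗foll,t=2,y]
e16 recover(0): 0[foll,t=2,y]
e17 deliver 2→1: ·
e18 deliver 0→2: ·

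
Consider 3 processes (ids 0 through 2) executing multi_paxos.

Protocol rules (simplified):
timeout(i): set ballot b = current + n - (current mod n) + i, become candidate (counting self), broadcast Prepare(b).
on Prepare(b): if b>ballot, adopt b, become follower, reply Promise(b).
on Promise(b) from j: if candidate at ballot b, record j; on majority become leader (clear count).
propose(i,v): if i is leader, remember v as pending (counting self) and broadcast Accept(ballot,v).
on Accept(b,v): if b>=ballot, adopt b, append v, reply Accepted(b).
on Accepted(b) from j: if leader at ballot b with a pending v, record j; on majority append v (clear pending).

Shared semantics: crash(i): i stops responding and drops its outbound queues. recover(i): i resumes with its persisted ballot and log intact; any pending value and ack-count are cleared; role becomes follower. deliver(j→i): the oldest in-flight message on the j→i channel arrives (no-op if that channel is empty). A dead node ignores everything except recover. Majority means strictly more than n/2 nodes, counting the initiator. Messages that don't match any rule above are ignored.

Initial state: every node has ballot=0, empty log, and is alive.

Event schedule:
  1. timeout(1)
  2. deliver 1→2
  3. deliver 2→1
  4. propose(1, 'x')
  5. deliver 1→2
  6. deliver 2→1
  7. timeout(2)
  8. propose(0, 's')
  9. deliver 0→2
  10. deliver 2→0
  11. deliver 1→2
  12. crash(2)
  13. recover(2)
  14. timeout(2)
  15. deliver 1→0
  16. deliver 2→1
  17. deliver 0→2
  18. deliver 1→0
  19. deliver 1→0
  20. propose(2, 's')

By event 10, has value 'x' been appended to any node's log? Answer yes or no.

1. timeout(1):  <1:cand b4 ->
2. deliver 1→2:  <2:foll b4 ->
3. deliver 2→1:  <1:lead b4 ->
4. propose(1,'x'):  nop
5. deliver 1→2:  <2:foll b4 x>
6. deliver 2→1:  <1:lead b4 x>
7. timeout(2):  <2:cand b8 x>
8. propose(0,'s'):  nop
9. deliver 0→2:  nop
10. deliver 2→0:  <0:foll b8 ->

yes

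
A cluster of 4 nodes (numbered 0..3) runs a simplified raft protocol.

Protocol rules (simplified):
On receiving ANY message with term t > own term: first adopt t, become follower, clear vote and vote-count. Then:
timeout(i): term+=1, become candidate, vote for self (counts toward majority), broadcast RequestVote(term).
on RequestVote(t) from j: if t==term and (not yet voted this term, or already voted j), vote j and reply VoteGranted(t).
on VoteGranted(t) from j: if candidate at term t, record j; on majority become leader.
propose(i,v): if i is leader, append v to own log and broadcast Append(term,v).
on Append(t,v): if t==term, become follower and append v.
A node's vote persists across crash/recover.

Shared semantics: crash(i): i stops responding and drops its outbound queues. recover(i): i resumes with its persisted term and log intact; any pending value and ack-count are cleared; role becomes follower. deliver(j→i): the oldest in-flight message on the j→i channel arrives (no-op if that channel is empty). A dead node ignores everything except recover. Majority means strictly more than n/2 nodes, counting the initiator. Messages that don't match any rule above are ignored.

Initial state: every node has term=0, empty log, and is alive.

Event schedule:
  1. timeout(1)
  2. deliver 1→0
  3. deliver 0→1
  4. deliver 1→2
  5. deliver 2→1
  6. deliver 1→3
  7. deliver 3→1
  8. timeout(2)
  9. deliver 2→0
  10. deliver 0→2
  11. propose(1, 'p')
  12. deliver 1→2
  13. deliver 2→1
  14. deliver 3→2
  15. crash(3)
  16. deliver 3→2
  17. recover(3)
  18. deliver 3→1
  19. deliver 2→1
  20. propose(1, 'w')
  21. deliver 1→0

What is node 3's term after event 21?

1

e1 timeout(1): 1[cand,t=1,-]
e2 deliver 1→0: 0[foll,t=1,-]
e3 deliver 0→1: ·
e4 deliver 1→2: 2[foll,t=1,-]
e5 deliver 2→1: 1[lead,t=1,-]
e6 deliver 1→3: 3[foll,t=1,-]
e7 deliver 3→1: ·
e8 timeout(2): 2[cand,t=2,-]
e9 deliver 2→0: 0[foll,t=2,-]
e10 deliver 0→2: ·
e11 propose(1,'p'): 1[lead,t=1,p]
e12 deliver 1→2: ·
e13 deliver 2→1: 1[foll,t=2,p]
e14 deliver 3→2: ·
e15 crash(3): 3[✗foll,t=1,-]
e16 deliver 3→2: ·
e17 recover(3): 3[foll,t=1,-]
e18 deliver 3→1: ·
e19 deliver 2→1: ·
e20 propose(1,'w'): ·
e21 deliver 1→0: ·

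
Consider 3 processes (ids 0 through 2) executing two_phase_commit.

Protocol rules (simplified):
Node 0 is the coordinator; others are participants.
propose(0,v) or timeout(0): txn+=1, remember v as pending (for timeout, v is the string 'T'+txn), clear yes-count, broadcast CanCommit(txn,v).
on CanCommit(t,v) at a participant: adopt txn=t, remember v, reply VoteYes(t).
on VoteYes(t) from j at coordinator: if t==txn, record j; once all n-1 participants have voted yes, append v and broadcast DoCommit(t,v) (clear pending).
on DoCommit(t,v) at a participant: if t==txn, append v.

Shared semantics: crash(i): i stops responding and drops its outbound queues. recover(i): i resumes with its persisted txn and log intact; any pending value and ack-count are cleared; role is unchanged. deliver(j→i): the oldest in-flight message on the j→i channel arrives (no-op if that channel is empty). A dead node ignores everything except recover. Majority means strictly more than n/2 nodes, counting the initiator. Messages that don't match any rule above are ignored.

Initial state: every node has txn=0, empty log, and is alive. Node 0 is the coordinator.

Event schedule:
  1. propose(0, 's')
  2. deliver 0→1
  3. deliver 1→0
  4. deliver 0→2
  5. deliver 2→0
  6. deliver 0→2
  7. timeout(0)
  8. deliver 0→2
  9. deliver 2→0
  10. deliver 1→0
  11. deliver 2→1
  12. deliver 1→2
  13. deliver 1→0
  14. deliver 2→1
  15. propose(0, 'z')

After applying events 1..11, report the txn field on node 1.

1

after 1 — propose(0,'s'): n0:coor/t1/[-]
after 2 — deliver 0→1: n1:part/t1/[-]
after 3 — deliver 1→0: ·
after 4 — deliver 0→2: n2:part/t1/[-]
after 5 — deliver 2→0: n0:coor/t1/[s]
after 6 — deliver 0→2: n2:part/t1/[s]
after 7 — timeout(0): n0:coor/t2/[s]
after 8 — deliver 0→2: n2:part/t2/[s]
after 9 — deliver 2→0: ·
after 10 — deliver 1→0: ·
after 11 — deliver 2→1: ·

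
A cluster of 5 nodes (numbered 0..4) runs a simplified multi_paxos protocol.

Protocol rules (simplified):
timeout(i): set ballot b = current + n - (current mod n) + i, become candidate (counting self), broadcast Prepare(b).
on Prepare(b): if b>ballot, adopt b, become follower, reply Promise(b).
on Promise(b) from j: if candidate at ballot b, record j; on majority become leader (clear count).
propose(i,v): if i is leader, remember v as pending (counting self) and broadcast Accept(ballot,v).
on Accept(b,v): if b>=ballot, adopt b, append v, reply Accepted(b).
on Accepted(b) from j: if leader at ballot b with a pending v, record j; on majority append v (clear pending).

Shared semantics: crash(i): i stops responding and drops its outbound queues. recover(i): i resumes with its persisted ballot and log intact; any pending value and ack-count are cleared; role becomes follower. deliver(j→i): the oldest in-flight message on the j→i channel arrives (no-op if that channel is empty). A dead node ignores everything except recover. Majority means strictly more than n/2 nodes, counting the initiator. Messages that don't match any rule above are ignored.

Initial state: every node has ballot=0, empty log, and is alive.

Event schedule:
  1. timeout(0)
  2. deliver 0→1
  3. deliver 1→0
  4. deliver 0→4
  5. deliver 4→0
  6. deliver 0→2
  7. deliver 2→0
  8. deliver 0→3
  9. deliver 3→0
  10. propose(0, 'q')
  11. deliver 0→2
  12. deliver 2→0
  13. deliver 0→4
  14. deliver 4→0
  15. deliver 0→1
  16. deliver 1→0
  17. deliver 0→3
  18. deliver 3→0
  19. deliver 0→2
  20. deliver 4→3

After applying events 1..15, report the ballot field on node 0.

5

after 1 — timeout(0): n0:cand/b5/[-]
after 2 — deliver 0→1: n1:foll/b5/[-]
after 3 — deliver 1→0: ·
after 4 — deliver 0→4: n4:foll/b5/[-]
after 5 — deliver 4→0: n0:lead/b5/[-]
after 6 — deliver 0→2: n2:foll/b5/[-]
after 7 — deliver 2→0: ·
after 8 — deliver 0→3: n3:foll/b5/[-]
after 9 — deliver 3→0: ·
after 10 — propose(0,'q'): ·
after 11 — deliver 0→2: n2:foll/b5/[q]
after 12 — deliver 2→0: ·
after 13 — deliver 0→4: n4:foll/b5/[q]
after 14 — deliver 4→0: n0:lead/b5/[q]
after 15 — deliver 0→1: n1:foll/b5/[q]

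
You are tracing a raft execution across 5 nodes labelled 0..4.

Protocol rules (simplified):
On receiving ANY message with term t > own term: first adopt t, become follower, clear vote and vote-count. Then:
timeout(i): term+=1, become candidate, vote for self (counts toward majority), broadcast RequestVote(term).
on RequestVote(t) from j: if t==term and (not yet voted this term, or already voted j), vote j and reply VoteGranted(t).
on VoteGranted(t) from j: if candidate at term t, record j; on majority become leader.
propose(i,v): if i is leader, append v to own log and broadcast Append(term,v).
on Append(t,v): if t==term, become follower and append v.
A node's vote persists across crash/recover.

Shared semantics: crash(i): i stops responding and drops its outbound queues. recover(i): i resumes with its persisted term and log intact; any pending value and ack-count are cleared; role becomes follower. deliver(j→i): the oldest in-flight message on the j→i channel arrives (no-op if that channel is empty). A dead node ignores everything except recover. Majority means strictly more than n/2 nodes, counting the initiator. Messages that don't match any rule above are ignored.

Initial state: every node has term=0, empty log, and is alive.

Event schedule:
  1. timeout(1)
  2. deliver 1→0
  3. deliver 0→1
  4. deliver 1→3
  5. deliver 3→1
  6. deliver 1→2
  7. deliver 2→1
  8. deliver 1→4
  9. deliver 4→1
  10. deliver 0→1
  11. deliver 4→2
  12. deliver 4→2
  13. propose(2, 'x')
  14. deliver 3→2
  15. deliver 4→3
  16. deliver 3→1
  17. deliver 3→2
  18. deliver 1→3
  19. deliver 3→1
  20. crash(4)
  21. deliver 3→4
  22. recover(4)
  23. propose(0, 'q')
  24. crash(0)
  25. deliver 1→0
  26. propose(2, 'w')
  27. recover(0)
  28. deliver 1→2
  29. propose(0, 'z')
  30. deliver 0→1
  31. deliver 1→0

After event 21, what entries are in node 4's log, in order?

empty

[1] timeout(1) → N1(cand t1 [-])
[2] deliver 1→0 → N0(foll t1 [-])
[3] deliver 0→1 → ∅
[4] deliver 1→3 → N3(foll t1 [-])
[5] deliver 3→1 → N1(lead t1 [-])
[6] deliver 1→2 → N2(foll t1 [-])
[7] deliver 2→1 → ∅
[8] deliver 1→4 → N4(foll t1 [-])
[9] deliver 4→1 → ∅
[10] deliver 0→1 → ∅
[11] deliver 4→2 → ∅
[12] deliver 4→2 → ∅
[13] propose(2,'x') → ∅
[14] deliver 3→2 → ∅
[15] deliver 4→3 → ∅
[16] deliver 3→1 → ∅
[17] deliver 3→2 → ∅
[18] deliver 1→3 → ∅
[19] deliver 3→1 → ∅
[20] crash(4) → N4(✗foll t1 [-])
[21] deliver 3→4 → ∅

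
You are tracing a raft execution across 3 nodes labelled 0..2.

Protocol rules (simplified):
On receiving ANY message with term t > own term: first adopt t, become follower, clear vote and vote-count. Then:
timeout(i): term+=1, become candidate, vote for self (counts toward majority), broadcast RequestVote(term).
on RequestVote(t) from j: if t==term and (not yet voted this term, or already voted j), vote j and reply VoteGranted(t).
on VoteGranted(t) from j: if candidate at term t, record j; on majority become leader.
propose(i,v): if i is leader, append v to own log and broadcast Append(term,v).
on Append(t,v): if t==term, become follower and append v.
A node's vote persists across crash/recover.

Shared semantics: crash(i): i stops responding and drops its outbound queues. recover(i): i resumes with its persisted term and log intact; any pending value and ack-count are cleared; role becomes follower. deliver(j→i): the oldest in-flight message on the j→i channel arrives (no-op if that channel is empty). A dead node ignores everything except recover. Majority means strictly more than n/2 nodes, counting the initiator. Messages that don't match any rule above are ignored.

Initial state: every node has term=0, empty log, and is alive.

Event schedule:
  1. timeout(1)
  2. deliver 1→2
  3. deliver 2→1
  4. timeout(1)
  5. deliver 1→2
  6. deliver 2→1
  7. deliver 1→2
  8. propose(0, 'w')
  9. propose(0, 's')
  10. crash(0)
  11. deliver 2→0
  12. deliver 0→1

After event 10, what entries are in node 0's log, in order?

e1 timeout(1): 1[cand,t=1,-]
e2 deliver 1→2: 2[foll,t=1,-]
e3 deliver 2→1: 1[lead,t=1,-]
e4 timeout(1): 1[cand,t=2,-]
e5 deliver 1→2: 2[foll,t=2,-]
e6 deliver 2→1: 1[lead,t=2,-]
e7 deliver 1→2: ·
e8 propose(0,'w'): ·
e9 propose(0,'s'): ·
e10 crash(0): 0[✗foll,t=0,-]

empty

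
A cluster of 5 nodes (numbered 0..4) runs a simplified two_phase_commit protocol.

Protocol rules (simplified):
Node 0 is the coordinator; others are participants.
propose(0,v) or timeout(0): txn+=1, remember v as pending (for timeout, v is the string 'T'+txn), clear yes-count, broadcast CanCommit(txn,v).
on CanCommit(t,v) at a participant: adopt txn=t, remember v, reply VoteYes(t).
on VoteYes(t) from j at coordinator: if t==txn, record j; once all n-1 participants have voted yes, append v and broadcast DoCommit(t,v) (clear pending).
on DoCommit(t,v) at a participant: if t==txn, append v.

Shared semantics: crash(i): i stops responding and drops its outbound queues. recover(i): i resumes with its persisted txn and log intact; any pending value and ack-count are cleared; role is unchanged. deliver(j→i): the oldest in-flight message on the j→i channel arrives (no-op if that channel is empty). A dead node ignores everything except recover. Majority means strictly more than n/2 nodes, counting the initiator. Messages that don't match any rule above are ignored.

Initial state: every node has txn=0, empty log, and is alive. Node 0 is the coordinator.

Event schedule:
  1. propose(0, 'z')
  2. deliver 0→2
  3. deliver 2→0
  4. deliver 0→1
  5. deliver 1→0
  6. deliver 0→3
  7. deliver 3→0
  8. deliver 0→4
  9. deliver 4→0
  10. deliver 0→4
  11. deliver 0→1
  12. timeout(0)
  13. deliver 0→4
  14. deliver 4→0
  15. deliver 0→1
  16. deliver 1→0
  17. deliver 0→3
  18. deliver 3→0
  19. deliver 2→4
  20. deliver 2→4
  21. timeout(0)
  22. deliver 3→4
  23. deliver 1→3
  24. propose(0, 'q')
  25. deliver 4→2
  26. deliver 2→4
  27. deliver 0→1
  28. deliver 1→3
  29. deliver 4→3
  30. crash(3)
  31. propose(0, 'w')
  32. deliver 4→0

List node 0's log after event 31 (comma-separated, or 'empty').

z

1. propose(0,'z'):  <0:coor t1 ->
2. deliver 0→2:  <2:part t1 ->
3. deliver 2→0:  nop
4. deliver 0→1:  <1:part t1 ->
5. deliver 1→0:  nop
6. deliver 0→3:  <3:part t1 ->
7. deliver 3→0:  nop
8. deliver 0→4:  <4:part t1 ->
9. deliver 4→0:  <0:coor t1 z>
10. deliver 0→4:  <4:part t1 z>
11. deliver 0→1:  <1:part t1 z>
12. timeout(0):  <0:coor t2 z>
13. deliver 0→4:  <4:part t2 z>
14. deliver 4→0:  nop
15. deliver 0→1:  <1:part t2 z>
16. deliver 1→0:  nop
17. deliver 0→3:  <3:part t1 z>
18. deliver 3→0:  nop
19. deliver 2→4:  nop
20. deliver 2→4:  nop
21. timeout(0):  <0:coor t3 z>
22. deliver 3→4:  nop
23. deliver 1→3:  nop
24. propose(0,'q'):  <0:coor t4 z>
25. deliver 4→2:  nop
26. deliver 2→4:  nop
27. deliver 0→1:  <1:part t3 z>
28. deliver 1→3:  nop
29. deliver 4→3:  nop
30. crash(3):  <3:✗part t1 z>
31. propose(0,'w'):  <0:coor t5 z>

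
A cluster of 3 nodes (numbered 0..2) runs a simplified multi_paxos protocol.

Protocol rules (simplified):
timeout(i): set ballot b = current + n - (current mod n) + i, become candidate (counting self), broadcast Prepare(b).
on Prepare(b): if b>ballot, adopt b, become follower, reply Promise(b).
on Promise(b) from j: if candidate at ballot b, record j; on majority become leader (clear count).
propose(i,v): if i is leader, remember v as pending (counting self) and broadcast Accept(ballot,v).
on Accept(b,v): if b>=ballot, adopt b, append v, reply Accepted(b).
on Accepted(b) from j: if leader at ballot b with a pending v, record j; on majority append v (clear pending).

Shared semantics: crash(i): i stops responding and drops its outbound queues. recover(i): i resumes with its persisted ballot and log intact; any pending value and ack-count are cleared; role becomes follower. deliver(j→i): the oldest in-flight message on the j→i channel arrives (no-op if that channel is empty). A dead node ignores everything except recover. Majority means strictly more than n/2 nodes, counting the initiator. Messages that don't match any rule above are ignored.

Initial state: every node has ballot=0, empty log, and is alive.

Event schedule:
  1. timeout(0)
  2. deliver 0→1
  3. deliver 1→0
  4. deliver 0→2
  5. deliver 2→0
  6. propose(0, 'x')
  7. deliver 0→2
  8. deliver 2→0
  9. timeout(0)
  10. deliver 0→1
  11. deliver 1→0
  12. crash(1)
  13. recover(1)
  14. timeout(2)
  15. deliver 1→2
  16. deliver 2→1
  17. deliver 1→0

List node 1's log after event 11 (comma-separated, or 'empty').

x

step 1 timeout(0): 0={cand,b=3,log=-}
step 2 deliver 0→1: 1={foll,b=3,log=-}
step 3 deliver 1→0: 0={lead,b=3,log=-}
step 4 deliver 0→2: 2={foll,b=3,log=-}
step 5 deliver 2→0: —
step 6 propose(0,'x'): —
step 7 deliver 0→2: 2={foll,b=3,log=x}
step 8 deliver 2→0: 0={lead,b=3,log=x}
step 9 timeout(0): 0={cand,b=6,log=x}
step 10 deliver 0→1: 1={foll,b=3,log=x}
step 11 deliver 1→0: —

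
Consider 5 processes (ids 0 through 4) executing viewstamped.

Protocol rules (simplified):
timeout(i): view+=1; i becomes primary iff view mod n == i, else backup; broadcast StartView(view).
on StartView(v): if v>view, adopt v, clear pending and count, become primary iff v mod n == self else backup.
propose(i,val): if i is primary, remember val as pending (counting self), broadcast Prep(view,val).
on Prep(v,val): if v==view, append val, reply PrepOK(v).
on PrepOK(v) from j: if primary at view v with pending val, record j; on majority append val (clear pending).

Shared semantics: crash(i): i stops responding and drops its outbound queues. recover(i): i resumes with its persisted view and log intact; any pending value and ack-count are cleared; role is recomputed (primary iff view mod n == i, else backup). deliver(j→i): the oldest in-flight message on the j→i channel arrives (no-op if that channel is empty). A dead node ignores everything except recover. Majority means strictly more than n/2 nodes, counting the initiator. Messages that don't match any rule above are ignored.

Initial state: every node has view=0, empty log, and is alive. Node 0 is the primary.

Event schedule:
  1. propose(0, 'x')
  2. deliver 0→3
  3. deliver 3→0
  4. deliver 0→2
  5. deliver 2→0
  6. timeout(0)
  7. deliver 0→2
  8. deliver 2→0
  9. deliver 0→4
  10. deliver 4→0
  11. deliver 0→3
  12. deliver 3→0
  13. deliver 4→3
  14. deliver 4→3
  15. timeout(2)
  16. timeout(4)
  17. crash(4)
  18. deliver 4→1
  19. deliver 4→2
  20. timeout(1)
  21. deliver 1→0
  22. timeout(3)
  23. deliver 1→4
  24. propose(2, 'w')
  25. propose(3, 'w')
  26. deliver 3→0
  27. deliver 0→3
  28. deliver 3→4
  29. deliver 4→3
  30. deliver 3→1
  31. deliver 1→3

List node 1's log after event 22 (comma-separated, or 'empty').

after 1 — propose(0,'x'): ·
after 2 — deliver 0→3: n3:back/v0/[x]
after 3 — deliver 3→0: ·
after 4 — deliver 0→2: n2:back/v0/[x]
after 5 — deliver 2→0: n0:prim/v0/[x]
after 6 — timeout(0): n0:back/v1/[x]
after 7 — deliver 0→2: n2:back/v1/[x]
after 8 — deliver 2→0: ·
after 9 — deliver 0→4: n4:back/v0/[x]
after 10 — deliver 4→0: ·
after 11 — deliver 0→3: n3:back/v1/[x]
after 12 — deliver 3→0: ·
after 13 — deliver 4→3: ·
after 14 — deliver 4→3: ·
after 15 — timeout(2): n2:prim/v2/[x]
after 16 — timeout(4): n4:back/v1/[x]
after 17 — crash(4): n4:✗back/v1/[x]
after 18 — deliver 4→1: ·
after 19 — deliver 4→2: ·
after 20 — timeout(1): n1:prim/v1/[-]
after 21 — deliver 1→0: ·
after 22 — timeout(3): n3:back/v2/[x]

empty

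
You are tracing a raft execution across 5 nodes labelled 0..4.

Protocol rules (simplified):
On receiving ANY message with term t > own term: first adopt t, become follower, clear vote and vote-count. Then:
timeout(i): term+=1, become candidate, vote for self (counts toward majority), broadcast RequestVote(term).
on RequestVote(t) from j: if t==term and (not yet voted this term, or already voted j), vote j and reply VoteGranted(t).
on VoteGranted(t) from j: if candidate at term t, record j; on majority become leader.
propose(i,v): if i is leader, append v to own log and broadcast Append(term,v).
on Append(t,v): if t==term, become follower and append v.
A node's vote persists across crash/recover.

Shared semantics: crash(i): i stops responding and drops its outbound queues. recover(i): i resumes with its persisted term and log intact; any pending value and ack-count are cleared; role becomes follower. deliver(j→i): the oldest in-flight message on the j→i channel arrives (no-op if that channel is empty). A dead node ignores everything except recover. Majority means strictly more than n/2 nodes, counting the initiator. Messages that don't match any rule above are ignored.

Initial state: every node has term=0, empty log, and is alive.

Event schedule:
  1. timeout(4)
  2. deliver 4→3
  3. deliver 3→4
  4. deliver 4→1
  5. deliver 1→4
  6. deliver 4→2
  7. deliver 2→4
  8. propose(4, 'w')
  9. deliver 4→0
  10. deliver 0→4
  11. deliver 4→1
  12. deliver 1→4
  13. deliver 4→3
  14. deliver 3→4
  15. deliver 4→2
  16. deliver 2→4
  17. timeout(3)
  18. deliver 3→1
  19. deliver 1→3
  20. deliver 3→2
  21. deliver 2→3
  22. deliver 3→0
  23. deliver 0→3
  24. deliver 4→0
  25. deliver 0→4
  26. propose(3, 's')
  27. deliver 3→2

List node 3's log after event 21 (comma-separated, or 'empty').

w

[1] timeout(4) → N4(cand t1 [-])
[2] deliver 4→3 → N3(foll t1 [-])
[3] deliver 3→4 → ∅
[4] deliver 4→1 → N1(foll t1 [-])
[5] deliver 1→4 → N4(lead t1 [-])
[6] deliver 4→2 → N2(foll t1 [-])
[7] deliver 2→4 → ∅
[8] propose(4,'w') → N4(lead t1 [w])
[9] deliver 4→0 → N0(foll t1 [-])
[10] deliver 0→4 → ∅
[11] deliver 4→1 → N1(foll t1 [w])
[12] deliver 1→4 → ∅
[13] deliver 4→3 → N3(foll t1 [w])
[14] deliver 3→4 → ∅
[15] deliver 4→2 → N2(foll t1 [w])
[16] deliver 2→4 → ∅
[17] timeout(3) → N3(cand t2 [w])
[18] deliver 3→1 → N1(foll t2 [w])
[19] deliver 1→3 → ∅
[20] deliver 3→2 → N2(foll t2 [w])
[21] deliver 2→3 → N3(lead t2 [w])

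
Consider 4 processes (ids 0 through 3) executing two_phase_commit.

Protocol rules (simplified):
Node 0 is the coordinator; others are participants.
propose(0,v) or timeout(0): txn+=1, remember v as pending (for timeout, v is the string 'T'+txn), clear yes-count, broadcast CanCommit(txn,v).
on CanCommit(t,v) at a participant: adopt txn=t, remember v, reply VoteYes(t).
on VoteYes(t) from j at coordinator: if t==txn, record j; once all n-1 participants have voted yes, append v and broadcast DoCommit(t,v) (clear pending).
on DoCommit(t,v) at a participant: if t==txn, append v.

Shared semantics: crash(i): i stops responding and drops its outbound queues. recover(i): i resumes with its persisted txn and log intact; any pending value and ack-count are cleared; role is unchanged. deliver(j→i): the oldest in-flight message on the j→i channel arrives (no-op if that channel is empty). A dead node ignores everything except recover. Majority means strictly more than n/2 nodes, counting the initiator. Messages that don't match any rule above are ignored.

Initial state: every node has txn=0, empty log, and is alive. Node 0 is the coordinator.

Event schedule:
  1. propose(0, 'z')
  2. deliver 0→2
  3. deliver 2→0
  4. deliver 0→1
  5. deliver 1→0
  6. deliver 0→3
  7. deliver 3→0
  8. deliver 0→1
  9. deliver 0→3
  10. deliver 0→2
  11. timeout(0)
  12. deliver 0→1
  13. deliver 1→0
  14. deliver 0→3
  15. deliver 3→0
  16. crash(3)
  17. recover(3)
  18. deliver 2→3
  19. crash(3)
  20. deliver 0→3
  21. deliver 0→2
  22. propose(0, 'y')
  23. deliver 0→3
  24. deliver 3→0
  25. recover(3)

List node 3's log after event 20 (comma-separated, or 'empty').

z

1. propose(0,'z'):  <0:coor t1 ->
2. deliver 0→2:  <2:part t1 ->
3. deliver 2→0:  nop
4. deliver 0→1:  <1:part t1 ->
5. deliver 1→0:  nop
6. deliver 0→3:  <3:part t1 ->
7. deliver 3→0:  <0:coor t1 z>
8. deliver 0→1:  <1:part t1 z>
9. deliver 0→3:  <3:part t1 z>
10. deliver 0→2:  <2:part t1 z>
11. timeout(0):  <0:coor t2 z>
12. deliver 0→1:  <1:part t2 z>
13. deliver 1→0:  nop
14. deliver 0→3:  <3:part t2 z>
15. deliver 3→0:  nop
16. crash(3):  <3:✗part t2 z>
17. recover(3):  <3:part t2 z>
18. deliver 2→3:  nop
19. crash(3):  <3:✗part t2 z>
20. deliver 0→3:  nop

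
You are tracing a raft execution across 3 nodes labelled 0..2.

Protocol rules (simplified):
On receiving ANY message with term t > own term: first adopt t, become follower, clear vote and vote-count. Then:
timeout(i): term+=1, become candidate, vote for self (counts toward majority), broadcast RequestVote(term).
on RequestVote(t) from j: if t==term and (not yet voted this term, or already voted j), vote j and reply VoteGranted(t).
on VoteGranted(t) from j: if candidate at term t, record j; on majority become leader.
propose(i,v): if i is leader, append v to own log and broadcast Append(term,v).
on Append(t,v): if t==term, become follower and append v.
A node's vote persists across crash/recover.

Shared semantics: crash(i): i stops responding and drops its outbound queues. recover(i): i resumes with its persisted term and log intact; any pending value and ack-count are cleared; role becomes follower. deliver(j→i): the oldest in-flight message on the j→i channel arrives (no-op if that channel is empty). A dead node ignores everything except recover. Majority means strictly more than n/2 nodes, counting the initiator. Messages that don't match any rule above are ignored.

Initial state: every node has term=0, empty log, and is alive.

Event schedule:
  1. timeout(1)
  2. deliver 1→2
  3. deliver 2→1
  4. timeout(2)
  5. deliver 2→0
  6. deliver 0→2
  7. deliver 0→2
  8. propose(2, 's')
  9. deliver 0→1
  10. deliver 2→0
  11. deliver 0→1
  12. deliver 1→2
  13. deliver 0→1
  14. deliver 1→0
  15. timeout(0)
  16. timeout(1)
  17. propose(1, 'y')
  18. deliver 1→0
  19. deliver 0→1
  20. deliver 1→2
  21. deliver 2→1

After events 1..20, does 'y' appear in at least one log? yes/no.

e1 timeout(1): 1[cand,t=1,-]
e2 deliver 1→2: 2[foll,t=1,-]
e3 deliver 2→1: 1[lead,t=1,-]
e4 timeout(2): 2[cand,t=2,-]
e5 deliver 2→0: 0[foll,t=2,-]
e6 deliver 0→2: 2[lead,t=2,-]
e7 deliver 0→2: ·
e8 propose(2,'s'): 2[lead,t=2,s]
e9 deliver 0→1: ·
e10 deliver 2→0: 0[foll,t=2,s]
e11 deliver 0→1: ·
e12 deliver 1→2: ·
e13 deliver 0→1: ·
e14 deliver 1→0: ·
e15 timeout(0): 0[cand,t=3,s]
e16 timeout(1): 1[cand,t=2,-]
e17 propose(1,'y'): ·
e18 deliver 1→0: ·
e19 deliver 0→1: 1[foll,t=3,-]
e20 deliver 1→2: ·

no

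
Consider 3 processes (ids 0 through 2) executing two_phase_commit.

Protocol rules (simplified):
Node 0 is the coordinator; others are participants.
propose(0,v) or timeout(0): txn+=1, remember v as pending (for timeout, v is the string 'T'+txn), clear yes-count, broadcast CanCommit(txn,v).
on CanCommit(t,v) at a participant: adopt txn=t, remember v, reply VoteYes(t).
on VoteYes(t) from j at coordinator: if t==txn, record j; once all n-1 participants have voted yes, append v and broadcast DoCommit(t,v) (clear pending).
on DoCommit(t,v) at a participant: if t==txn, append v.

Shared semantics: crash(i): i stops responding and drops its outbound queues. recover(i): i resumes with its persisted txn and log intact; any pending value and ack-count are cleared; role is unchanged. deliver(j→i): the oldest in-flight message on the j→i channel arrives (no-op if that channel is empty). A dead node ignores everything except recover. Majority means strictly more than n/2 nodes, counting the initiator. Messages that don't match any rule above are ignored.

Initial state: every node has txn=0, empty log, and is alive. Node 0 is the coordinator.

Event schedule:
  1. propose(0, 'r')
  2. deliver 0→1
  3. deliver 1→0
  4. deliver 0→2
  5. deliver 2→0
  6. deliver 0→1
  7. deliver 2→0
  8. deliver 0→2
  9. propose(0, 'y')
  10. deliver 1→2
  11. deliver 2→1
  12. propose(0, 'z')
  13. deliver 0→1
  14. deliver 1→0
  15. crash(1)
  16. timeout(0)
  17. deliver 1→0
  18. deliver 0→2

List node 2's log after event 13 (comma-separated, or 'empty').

r

1. propose(0,'r'):  <0:coor t1 ->
2. deliver 0→1:  <1:part t1 ->
3. deliver 1→0:  nop
4. deliver 0→2:  <2:part t1 ->
5. deliver 2→0:  <0:coor t1 r>
6. deliver 0→1:  <1:part t1 r>
7. deliver 2→0:  nop
8. deliver 0→2:  <2:part t1 r>
9. propose(0,'y'):  <0:coor t2 r>
10. deliver 1→2:  nop
11. deliver 2→1:  nop
12. propose(0,'z'):  <0:coor t3 r>
13. deliver 0→1:  <1:part t2 r>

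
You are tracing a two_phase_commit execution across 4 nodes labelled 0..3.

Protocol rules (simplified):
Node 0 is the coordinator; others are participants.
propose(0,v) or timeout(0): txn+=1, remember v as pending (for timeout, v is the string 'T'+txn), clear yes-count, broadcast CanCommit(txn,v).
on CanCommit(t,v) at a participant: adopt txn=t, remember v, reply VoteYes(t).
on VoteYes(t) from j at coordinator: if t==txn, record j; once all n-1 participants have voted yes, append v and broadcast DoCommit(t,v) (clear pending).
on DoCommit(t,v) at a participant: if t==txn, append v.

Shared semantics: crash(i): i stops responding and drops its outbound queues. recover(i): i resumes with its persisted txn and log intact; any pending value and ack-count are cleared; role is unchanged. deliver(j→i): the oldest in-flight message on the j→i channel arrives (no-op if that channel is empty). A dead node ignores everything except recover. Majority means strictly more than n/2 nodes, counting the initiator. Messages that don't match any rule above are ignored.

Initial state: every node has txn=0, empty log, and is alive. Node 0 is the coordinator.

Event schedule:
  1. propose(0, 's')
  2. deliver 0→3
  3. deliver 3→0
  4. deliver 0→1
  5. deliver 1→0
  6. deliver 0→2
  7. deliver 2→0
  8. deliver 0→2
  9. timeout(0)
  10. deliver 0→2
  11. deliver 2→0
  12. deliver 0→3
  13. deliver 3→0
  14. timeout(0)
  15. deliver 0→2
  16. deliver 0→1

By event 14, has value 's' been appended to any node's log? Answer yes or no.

yes

step 1 propose(0,'s'): 0={coor,t=1,log=-}
step 2 deliver 0→3: 3={part,t=1,log=-}
step 3 deliver 3→0: —
step 4 deliver 0→1: 1={part,t=1,log=-}
step 5 deliver 1→0: —
step 6 deliver 0→2: 2={part,t=1,log=-}
step 7 deliver 2→0: 0={coor,t=1,log=s}
step 8 deliver 0→2: 2={part,t=1,log=s}
step 9 timeout(0): 0={coor,t=2,log=s}
step 10 deliver 0→2: 2={part,t=2,log=s}
step 11 deliver 2→0: —
step 12 deliver 0→3: 3={part,t=1,log=s}
step 13 deliver 3→0: —
step 14 timeout(0): 0={coor,t=3,log=s}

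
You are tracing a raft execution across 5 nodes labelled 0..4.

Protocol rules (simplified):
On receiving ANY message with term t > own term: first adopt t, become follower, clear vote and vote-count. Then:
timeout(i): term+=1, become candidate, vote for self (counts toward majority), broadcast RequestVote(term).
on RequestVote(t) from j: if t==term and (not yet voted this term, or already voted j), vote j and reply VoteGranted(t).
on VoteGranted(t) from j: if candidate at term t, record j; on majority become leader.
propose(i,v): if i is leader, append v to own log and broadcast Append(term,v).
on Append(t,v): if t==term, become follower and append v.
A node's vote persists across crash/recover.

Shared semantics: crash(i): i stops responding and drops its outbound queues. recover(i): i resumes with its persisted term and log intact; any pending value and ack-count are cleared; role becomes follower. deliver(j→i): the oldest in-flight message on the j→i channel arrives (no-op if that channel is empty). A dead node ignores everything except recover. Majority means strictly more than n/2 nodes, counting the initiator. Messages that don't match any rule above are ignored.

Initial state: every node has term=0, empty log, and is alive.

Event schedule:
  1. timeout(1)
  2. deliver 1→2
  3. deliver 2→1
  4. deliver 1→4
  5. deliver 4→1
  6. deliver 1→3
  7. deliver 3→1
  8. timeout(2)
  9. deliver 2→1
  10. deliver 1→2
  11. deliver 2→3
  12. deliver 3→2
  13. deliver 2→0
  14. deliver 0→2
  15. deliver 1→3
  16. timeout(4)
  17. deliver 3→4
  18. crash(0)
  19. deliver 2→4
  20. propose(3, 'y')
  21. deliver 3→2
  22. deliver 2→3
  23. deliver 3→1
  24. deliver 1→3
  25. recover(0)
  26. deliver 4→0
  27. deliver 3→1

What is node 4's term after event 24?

1. timeout(1):  <1:cand t1 ->
2. deliver 1→2:  <2:foll t1 ->
3. deliver 2→1:  nop
4. deliver 1→4:  <4:foll t1 ->
5. deliver 4→1:  <1:lead t1 ->
6. deliver 1→3:  <3:foll t1 ->
7. deliver 3→1:  nop
8. timeout(2):  <2:cand t2 ->
9. deliver 2→1:  <1:foll t2 ->
10. deliver 1→2:  nop
11. deliver 2→3:  <3:foll t2 ->
12. deliver 3→2:  <2:lead t2 ->
13. deliver 2→0:  <0:foll t2 ->
14. deliver 0→2:  nop
15. deliver 1→3:  nop
16. timeout(4):  <4:cand t2 ->
17. deliver 3→4:  nop
18. crash(0):  <0:✗foll t2 ->
19. deliver 2→4:  nop
20. propose(3,'y'):  nop
21. deliver 3→2:  nop
22. deliver 2→3:  nop
23. deliver 3→1:  nop
24. deliver 1→3:  nop

2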